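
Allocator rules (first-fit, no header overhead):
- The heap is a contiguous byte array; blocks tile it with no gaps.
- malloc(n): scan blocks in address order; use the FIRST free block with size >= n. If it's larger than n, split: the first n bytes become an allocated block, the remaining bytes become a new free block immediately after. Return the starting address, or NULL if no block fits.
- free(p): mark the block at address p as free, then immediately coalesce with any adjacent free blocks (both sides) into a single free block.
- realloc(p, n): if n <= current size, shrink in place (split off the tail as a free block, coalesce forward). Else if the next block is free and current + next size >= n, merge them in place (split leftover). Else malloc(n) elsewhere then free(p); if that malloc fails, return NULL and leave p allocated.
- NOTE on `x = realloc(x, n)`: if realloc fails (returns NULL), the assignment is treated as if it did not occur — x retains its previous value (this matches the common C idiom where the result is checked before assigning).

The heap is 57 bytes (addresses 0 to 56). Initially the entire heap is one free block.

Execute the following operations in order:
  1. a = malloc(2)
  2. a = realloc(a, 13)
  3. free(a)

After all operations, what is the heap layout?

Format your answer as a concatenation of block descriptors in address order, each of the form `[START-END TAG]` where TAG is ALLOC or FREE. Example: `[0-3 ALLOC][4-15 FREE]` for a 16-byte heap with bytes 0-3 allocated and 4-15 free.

Op 1: a = malloc(2) -> a = 0; heap: [0-1 ALLOC][2-56 FREE]
Op 2: a = realloc(a, 13) -> a = 0; heap: [0-12 ALLOC][13-56 FREE]
Op 3: free(a) -> (freed a); heap: [0-56 FREE]

Answer: [0-56 FREE]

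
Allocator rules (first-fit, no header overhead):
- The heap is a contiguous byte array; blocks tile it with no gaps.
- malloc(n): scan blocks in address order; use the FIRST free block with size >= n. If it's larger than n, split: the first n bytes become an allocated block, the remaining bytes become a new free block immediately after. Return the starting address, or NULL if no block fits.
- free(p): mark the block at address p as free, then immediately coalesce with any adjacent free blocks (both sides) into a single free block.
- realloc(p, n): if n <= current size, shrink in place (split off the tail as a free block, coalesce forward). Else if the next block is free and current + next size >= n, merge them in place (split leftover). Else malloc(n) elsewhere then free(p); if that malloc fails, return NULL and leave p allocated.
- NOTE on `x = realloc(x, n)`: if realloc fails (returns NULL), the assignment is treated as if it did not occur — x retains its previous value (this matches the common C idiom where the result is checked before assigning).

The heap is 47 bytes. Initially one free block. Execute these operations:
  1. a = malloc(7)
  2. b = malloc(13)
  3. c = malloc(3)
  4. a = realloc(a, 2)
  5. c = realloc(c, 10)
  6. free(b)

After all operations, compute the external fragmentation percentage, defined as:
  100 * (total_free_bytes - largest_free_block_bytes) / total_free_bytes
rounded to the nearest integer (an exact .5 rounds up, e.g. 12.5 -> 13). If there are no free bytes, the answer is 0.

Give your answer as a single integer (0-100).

Answer: 49

Derivation:
Op 1: a = malloc(7) -> a = 0; heap: [0-6 ALLOC][7-46 FREE]
Op 2: b = malloc(13) -> b = 7; heap: [0-6 ALLOC][7-19 ALLOC][20-46 FREE]
Op 3: c = malloc(3) -> c = 20; heap: [0-6 ALLOC][7-19 ALLOC][20-22 ALLOC][23-46 FREE]
Op 4: a = realloc(a, 2) -> a = 0; heap: [0-1 ALLOC][2-6 FREE][7-19 ALLOC][20-22 ALLOC][23-46 FREE]
Op 5: c = realloc(c, 10) -> c = 20; heap: [0-1 ALLOC][2-6 FREE][7-19 ALLOC][20-29 ALLOC][30-46 FREE]
Op 6: free(b) -> (freed b); heap: [0-1 ALLOC][2-19 FREE][20-29 ALLOC][30-46 FREE]
Free blocks: [18 17] total_free=35 largest=18 -> 100*(35-18)/35 = 1700/35 ≈ 48.571 -> rounds to 49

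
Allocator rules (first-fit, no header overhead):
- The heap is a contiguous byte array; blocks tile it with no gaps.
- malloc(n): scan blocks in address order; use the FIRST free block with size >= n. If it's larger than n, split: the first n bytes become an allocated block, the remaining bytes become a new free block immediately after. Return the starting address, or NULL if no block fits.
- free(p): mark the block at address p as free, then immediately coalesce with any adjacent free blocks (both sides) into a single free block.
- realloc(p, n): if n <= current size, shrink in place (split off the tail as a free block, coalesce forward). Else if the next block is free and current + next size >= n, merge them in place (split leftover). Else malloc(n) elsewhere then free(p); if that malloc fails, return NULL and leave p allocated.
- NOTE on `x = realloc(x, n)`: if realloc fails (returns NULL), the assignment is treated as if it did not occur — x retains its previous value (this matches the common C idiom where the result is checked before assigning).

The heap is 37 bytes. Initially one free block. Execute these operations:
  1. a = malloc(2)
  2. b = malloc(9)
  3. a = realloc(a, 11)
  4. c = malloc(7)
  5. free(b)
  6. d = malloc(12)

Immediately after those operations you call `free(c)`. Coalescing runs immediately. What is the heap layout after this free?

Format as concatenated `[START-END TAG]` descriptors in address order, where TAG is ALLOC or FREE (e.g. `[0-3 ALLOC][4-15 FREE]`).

Answer: [0-10 FREE][11-21 ALLOC][22-36 FREE]

Derivation:
Op 1: a = malloc(2) -> a = 0; heap: [0-1 ALLOC][2-36 FREE]
Op 2: b = malloc(9) -> b = 2; heap: [0-1 ALLOC][2-10 ALLOC][11-36 FREE]
Op 3: a = realloc(a, 11) -> a = 11; heap: [0-1 FREE][2-10 ALLOC][11-21 ALLOC][22-36 FREE]
Op 4: c = malloc(7) -> c = 22; heap: [0-1 FREE][2-10 ALLOC][11-21 ALLOC][22-28 ALLOC][29-36 FREE]
Op 5: free(b) -> (freed b); heap: [0-10 FREE][11-21 ALLOC][22-28 ALLOC][29-36 FREE]
Op 6: d = malloc(12) -> d = NULL; heap: [0-10 FREE][11-21 ALLOC][22-28 ALLOC][29-36 FREE]
free(c): c = 22 -> block [22-28 ALLOC]; mark free, coalesce with adjacent free neighbors -> [0-10 FREE][11-21 ALLOC][22-36 FREE]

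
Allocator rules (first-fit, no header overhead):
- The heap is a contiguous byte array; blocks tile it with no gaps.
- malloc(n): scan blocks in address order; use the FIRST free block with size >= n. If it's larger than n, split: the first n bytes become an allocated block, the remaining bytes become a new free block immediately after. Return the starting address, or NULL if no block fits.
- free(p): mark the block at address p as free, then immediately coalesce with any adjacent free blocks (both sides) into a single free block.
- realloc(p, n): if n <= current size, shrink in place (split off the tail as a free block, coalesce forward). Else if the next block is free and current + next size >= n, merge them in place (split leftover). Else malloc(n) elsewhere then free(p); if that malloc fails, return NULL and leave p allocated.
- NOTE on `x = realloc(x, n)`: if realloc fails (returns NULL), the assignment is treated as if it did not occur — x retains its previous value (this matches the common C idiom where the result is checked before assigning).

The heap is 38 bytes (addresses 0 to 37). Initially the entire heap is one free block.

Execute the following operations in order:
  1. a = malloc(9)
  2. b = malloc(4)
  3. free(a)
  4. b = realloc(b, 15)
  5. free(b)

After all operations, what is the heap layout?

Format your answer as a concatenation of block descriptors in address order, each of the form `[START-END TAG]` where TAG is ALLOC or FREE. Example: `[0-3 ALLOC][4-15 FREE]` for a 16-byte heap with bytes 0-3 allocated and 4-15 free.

Answer: [0-37 FREE]

Derivation:
Op 1: a = malloc(9) -> a = 0; heap: [0-8 ALLOC][9-37 FREE]
Op 2: b = malloc(4) -> b = 9; heap: [0-8 ALLOC][9-12 ALLOC][13-37 FREE]
Op 3: free(a) -> (freed a); heap: [0-8 FREE][9-12 ALLOC][13-37 FREE]
Op 4: b = realloc(b, 15) -> b = 9; heap: [0-8 FREE][9-23 ALLOC][24-37 FREE]
Op 5: free(b) -> (freed b); heap: [0-37 FREE]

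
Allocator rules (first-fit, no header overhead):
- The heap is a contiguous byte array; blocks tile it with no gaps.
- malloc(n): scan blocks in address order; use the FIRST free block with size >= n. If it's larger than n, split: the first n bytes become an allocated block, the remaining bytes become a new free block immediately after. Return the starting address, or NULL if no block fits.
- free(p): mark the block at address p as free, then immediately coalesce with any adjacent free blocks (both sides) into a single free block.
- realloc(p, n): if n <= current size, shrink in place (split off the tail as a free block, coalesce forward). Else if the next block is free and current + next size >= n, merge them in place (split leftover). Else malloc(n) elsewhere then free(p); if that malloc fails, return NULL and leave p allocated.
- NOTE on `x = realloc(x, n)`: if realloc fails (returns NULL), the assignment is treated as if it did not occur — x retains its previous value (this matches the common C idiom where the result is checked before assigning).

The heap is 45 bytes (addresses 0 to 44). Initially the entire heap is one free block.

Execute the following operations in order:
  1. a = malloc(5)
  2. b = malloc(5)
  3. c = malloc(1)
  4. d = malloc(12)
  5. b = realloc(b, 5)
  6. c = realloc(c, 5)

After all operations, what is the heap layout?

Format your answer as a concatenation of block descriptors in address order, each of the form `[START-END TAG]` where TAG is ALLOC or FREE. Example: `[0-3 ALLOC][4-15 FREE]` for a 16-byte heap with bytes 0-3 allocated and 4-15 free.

Op 1: a = malloc(5) -> a = 0; heap: [0-4 ALLOC][5-44 FREE]
Op 2: b = malloc(5) -> b = 5; heap: [0-4 ALLOC][5-9 ALLOC][10-44 FREE]
Op 3: c = malloc(1) -> c = 10; heap: [0-4 ALLOC][5-9 ALLOC][10-10 ALLOC][11-44 FREE]
Op 4: d = malloc(12) -> d = 11; heap: [0-4 ALLOC][5-9 ALLOC][10-10 ALLOC][11-22 ALLOC][23-44 FREE]
Op 5: b = realloc(b, 5) -> b = 5; heap: [0-4 ALLOC][5-9 ALLOC][10-10 ALLOC][11-22 ALLOC][23-44 FREE]
Op 6: c = realloc(c, 5) -> c = 23; heap: [0-4 ALLOC][5-9 ALLOC][10-10 FREE][11-22 ALLOC][23-27 ALLOC][28-44 FREE]

Answer: [0-4 ALLOC][5-9 ALLOC][10-10 FREE][11-22 ALLOC][23-27 ALLOC][28-44 FREE]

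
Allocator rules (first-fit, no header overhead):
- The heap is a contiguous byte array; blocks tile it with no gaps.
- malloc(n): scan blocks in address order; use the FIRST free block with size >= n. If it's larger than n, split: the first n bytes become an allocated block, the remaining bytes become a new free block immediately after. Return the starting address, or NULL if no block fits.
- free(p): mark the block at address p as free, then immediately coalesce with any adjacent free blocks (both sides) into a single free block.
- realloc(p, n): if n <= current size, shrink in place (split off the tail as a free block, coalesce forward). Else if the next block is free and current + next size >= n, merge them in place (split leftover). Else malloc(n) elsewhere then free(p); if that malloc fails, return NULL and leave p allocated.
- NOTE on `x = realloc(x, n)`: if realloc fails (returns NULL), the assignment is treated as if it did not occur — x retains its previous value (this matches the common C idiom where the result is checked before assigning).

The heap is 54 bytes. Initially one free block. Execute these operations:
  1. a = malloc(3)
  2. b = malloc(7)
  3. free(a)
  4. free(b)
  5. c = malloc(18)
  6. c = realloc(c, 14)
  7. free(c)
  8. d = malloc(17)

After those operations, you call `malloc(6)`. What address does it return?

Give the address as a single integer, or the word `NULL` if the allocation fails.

Answer: 17

Derivation:
Op 1: a = malloc(3) -> a = 0; heap: [0-2 ALLOC][3-53 FREE]
Op 2: b = malloc(7) -> b = 3; heap: [0-2 ALLOC][3-9 ALLOC][10-53 FREE]
Op 3: free(a) -> (freed a); heap: [0-2 FREE][3-9 ALLOC][10-53 FREE]
Op 4: free(b) -> (freed b); heap: [0-53 FREE]
Op 5: c = malloc(18) -> c = 0; heap: [0-17 ALLOC][18-53 FREE]
Op 6: c = realloc(c, 14) -> c = 0; heap: [0-13 ALLOC][14-53 FREE]
Op 7: free(c) -> (freed c); heap: [0-53 FREE]
Op 8: d = malloc(17) -> d = 0; heap: [0-16 ALLOC][17-53 FREE]
malloc(6): first-fit scan over [0-16 ALLOC][17-53 FREE] -> 17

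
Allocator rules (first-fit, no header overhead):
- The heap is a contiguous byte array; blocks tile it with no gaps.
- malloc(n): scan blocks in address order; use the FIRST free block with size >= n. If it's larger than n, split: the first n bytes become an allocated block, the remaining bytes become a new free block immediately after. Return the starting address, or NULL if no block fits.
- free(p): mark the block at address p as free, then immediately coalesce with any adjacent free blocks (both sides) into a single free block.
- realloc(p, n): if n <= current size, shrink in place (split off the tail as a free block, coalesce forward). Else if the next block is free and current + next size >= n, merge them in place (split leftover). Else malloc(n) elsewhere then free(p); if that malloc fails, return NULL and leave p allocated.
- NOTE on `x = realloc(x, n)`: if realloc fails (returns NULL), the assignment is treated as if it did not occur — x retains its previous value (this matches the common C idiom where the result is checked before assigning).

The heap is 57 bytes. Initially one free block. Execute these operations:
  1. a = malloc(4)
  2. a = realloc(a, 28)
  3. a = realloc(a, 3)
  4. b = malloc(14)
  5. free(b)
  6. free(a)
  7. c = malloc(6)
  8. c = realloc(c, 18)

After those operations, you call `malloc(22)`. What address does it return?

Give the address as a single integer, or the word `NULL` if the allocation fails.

Op 1: a = malloc(4) -> a = 0; heap: [0-3 ALLOC][4-56 FREE]
Op 2: a = realloc(a, 28) -> a = 0; heap: [0-27 ALLOC][28-56 FREE]
Op 3: a = realloc(a, 3) -> a = 0; heap: [0-2 ALLOC][3-56 FREE]
Op 4: b = malloc(14) -> b = 3; heap: [0-2 ALLOC][3-16 ALLOC][17-56 FREE]
Op 5: free(b) -> (freed b); heap: [0-2 ALLOC][3-56 FREE]
Op 6: free(a) -> (freed a); heap: [0-56 FREE]
Op 7: c = malloc(6) -> c = 0; heap: [0-5 ALLOC][6-56 FREE]
Op 8: c = realloc(c, 18) -> c = 0; heap: [0-17 ALLOC][18-56 FREE]
malloc(22): first-fit scan over [0-17 ALLOC][18-56 FREE] -> 18

Answer: 18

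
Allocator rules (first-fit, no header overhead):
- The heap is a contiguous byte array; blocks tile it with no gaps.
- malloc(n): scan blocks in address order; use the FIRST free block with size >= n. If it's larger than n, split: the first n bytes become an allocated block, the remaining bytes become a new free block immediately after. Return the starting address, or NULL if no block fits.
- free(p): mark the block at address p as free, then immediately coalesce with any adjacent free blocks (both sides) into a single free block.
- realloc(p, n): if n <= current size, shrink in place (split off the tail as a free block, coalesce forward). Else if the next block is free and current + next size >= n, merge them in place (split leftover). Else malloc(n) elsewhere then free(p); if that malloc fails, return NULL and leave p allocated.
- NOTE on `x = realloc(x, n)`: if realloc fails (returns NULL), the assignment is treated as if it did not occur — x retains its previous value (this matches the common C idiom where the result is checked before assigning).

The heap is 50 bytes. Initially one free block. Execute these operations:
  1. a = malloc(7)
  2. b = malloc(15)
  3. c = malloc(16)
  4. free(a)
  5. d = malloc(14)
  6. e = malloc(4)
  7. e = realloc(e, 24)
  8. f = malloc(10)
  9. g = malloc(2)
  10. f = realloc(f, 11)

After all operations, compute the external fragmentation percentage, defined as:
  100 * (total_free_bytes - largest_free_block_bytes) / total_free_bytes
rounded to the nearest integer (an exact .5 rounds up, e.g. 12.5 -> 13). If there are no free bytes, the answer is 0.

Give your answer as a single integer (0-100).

Op 1: a = malloc(7) -> a = 0; heap: [0-6 ALLOC][7-49 FREE]
Op 2: b = malloc(15) -> b = 7; heap: [0-6 ALLOC][7-21 ALLOC][22-49 FREE]
Op 3: c = malloc(16) -> c = 22; heap: [0-6 ALLOC][7-21 ALLOC][22-37 ALLOC][38-49 FREE]
Op 4: free(a) -> (freed a); heap: [0-6 FREE][7-21 ALLOC][22-37 ALLOC][38-49 FREE]
Op 5: d = malloc(14) -> d = NULL; heap: [0-6 FREE][7-21 ALLOC][22-37 ALLOC][38-49 FREE]
Op 6: e = malloc(4) -> e = 0; heap: [0-3 ALLOC][4-6 FREE][7-21 ALLOC][22-37 ALLOC][38-49 FREE]
Op 7: e = realloc(e, 24) -> NULL (e unchanged); heap: [0-3 ALLOC][4-6 FREE][7-21 ALLOC][22-37 ALLOC][38-49 FREE]
Op 8: f = malloc(10) -> f = 38; heap: [0-3 ALLOC][4-6 FREE][7-21 ALLOC][22-37 ALLOC][38-47 ALLOC][48-49 FREE]
Op 9: g = malloc(2) -> g = 4; heap: [0-3 ALLOC][4-5 ALLOC][6-6 FREE][7-21 ALLOC][22-37 ALLOC][38-47 ALLOC][48-49 FREE]
Op 10: f = realloc(f, 11) -> f = 38; heap: [0-3 ALLOC][4-5 ALLOC][6-6 FREE][7-21 ALLOC][22-37 ALLOC][38-48 ALLOC][49-49 FREE]
Free blocks: [1 1] total_free=2 largest=1 -> 100*(2-1)/2 = 100/2 = 50

Answer: 50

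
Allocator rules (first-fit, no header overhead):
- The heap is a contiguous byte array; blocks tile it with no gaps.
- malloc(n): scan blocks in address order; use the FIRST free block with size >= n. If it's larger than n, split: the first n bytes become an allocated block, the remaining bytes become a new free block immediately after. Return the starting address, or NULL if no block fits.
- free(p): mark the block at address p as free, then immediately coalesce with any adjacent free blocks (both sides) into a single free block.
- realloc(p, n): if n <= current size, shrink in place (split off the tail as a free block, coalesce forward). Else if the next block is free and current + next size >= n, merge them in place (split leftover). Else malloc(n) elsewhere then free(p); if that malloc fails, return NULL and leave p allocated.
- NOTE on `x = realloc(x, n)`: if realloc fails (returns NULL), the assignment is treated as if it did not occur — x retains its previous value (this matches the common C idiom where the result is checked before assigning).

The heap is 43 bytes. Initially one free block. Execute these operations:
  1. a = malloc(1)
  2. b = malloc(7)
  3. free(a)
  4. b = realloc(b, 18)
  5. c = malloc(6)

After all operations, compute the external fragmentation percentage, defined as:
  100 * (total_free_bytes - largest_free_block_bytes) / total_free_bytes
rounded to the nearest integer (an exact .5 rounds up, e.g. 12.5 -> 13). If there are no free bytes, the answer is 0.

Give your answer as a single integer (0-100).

Op 1: a = malloc(1) -> a = 0; heap: [0-0 ALLOC][1-42 FREE]
Op 2: b = malloc(7) -> b = 1; heap: [0-0 ALLOC][1-7 ALLOC][8-42 FREE]
Op 3: free(a) -> (freed a); heap: [0-0 FREE][1-7 ALLOC][8-42 FREE]
Op 4: b = realloc(b, 18) -> b = 1; heap: [0-0 FREE][1-18 ALLOC][19-42 FREE]
Op 5: c = malloc(6) -> c = 19; heap: [0-0 FREE][1-18 ALLOC][19-24 ALLOC][25-42 FREE]
Free blocks: [1 18] total_free=19 largest=18 -> 100*(19-18)/19 = 100/19 ≈ 5.263 -> rounds to 5

Answer: 5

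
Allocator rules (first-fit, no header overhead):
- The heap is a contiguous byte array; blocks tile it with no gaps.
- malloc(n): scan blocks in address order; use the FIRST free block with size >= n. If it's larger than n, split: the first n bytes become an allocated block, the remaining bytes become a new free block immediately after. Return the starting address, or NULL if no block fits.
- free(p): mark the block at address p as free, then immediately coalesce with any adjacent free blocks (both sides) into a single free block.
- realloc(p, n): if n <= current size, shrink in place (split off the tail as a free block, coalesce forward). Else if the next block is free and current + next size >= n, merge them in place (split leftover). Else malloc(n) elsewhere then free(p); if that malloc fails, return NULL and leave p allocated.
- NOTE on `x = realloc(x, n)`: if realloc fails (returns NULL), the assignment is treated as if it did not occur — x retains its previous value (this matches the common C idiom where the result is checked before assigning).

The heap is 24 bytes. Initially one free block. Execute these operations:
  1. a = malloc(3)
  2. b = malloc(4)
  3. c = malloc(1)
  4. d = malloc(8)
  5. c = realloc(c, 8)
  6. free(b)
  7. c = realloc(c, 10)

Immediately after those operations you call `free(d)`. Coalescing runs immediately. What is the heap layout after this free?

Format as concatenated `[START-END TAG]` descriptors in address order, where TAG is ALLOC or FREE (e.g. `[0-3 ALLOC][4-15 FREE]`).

Answer: [0-2 ALLOC][3-15 FREE][16-23 ALLOC]

Derivation:
Op 1: a = malloc(3) -> a = 0; heap: [0-2 ALLOC][3-23 FREE]
Op 2: b = malloc(4) -> b = 3; heap: [0-2 ALLOC][3-6 ALLOC][7-23 FREE]
Op 3: c = malloc(1) -> c = 7; heap: [0-2 ALLOC][3-6 ALLOC][7-7 ALLOC][8-23 FREE]
Op 4: d = malloc(8) -> d = 8; heap: [0-2 ALLOC][3-6 ALLOC][7-7 ALLOC][8-15 ALLOC][16-23 FREE]
Op 5: c = realloc(c, 8) -> c = 16; heap: [0-2 ALLOC][3-6 ALLOC][7-7 FREE][8-15 ALLOC][16-23 ALLOC]
Op 6: free(b) -> (freed b); heap: [0-2 ALLOC][3-7 FREE][8-15 ALLOC][16-23 ALLOC]
Op 7: c = realloc(c, 10) -> NULL (c unchanged); heap: [0-2 ALLOC][3-7 FREE][8-15 ALLOC][16-23 ALLOC]
free(d): d = 8 -> block [8-15 ALLOC]; mark free, coalesce with adjacent free neighbors -> [0-2 ALLOC][3-15 FREE][16-23 ALLOC]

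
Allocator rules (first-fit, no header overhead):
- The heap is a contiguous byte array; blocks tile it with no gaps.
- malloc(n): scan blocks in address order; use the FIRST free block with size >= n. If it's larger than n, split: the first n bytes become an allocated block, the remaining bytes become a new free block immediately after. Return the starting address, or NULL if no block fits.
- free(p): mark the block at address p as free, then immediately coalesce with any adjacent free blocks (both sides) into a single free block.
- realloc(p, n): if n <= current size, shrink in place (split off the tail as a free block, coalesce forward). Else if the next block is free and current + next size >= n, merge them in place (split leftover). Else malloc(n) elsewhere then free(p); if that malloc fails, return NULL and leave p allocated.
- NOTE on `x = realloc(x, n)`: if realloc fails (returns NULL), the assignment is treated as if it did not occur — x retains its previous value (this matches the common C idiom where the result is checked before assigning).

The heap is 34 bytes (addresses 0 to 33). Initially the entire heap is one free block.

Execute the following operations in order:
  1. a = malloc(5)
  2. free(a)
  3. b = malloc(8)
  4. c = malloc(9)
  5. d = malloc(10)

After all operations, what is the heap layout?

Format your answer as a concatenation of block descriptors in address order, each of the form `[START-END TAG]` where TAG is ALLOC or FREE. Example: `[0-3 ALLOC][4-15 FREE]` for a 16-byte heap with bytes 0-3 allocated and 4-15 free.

Op 1: a = malloc(5) -> a = 0; heap: [0-4 ALLOC][5-33 FREE]
Op 2: free(a) -> (freed a); heap: [0-33 FREE]
Op 3: b = malloc(8) -> b = 0; heap: [0-7 ALLOC][8-33 FREE]
Op 4: c = malloc(9) -> c = 8; heap: [0-7 ALLOC][8-16 ALLOC][17-33 FREE]
Op 5: d = malloc(10) -> d = 17; heap: [0-7 ALLOC][8-16 ALLOC][17-26 ALLOC][27-33 FREE]

Answer: [0-7 ALLOC][8-16 ALLOC][17-26 ALLOC][27-33 FREE]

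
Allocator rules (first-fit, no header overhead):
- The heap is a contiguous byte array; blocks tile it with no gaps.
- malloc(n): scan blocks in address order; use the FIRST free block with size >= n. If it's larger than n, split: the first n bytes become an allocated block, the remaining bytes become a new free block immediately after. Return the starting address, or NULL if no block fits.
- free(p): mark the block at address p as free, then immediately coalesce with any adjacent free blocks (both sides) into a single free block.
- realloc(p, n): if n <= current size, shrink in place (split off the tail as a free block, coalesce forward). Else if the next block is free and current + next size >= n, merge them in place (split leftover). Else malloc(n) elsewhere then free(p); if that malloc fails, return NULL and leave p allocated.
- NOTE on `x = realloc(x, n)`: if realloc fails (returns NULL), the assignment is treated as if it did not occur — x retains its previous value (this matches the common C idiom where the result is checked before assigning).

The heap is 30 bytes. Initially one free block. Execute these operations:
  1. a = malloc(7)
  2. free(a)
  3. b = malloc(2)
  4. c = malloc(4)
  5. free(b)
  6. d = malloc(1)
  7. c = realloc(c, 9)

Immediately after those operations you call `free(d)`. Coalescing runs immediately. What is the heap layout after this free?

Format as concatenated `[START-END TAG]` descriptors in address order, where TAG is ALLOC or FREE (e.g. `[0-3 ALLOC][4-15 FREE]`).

Op 1: a = malloc(7) -> a = 0; heap: [0-6 ALLOC][7-29 FREE]
Op 2: free(a) -> (freed a); heap: [0-29 FREE]
Op 3: b = malloc(2) -> b = 0; heap: [0-1 ALLOC][2-29 FREE]
Op 4: c = malloc(4) -> c = 2; heap: [0-1 ALLOC][2-5 ALLOC][6-29 FREE]
Op 5: free(b) -> (freed b); heap: [0-1 FREE][2-5 ALLOC][6-29 FREE]
Op 6: d = malloc(1) -> d = 0; heap: [0-0 ALLOC][1-1 FREE][2-5 ALLOC][6-29 FREE]
Op 7: c = realloc(c, 9) -> c = 2; heap: [0-0 ALLOC][1-1 FREE][2-10 ALLOC][11-29 FREE]
free(d): d = 0 -> block [0-0 ALLOC]; mark free, coalesce with adjacent free neighbors -> [0-1 FREE][2-10 ALLOC][11-29 FREE]

Answer: [0-1 FREE][2-10 ALLOC][11-29 FREE]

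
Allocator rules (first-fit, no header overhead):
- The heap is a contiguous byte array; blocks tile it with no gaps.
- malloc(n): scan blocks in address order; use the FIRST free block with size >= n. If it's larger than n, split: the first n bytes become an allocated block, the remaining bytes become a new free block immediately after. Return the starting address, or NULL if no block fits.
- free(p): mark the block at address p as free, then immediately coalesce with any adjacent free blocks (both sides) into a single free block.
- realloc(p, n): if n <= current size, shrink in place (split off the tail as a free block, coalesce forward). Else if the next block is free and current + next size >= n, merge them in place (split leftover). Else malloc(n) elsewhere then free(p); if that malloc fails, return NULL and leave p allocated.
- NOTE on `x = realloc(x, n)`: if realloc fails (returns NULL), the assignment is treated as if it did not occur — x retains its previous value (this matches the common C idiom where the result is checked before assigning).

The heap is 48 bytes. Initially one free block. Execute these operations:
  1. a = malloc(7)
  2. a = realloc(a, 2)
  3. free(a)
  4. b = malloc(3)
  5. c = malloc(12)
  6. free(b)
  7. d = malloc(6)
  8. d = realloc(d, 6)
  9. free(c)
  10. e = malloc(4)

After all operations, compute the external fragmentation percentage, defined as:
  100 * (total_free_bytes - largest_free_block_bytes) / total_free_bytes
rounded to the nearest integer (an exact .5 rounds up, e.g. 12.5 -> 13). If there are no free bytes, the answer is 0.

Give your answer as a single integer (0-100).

Op 1: a = malloc(7) -> a = 0; heap: [0-6 ALLOC][7-47 FREE]
Op 2: a = realloc(a, 2) -> a = 0; heap: [0-1 ALLOC][2-47 FREE]
Op 3: free(a) -> (freed a); heap: [0-47 FREE]
Op 4: b = malloc(3) -> b = 0; heap: [0-2 ALLOC][3-47 FREE]
Op 5: c = malloc(12) -> c = 3; heap: [0-2 ALLOC][3-14 ALLOC][15-47 FREE]
Op 6: free(b) -> (freed b); heap: [0-2 FREE][3-14 ALLOC][15-47 FREE]
Op 7: d = malloc(6) -> d = 15; heap: [0-2 FREE][3-14 ALLOC][15-20 ALLOC][21-47 FREE]
Op 8: d = realloc(d, 6) -> d = 15; heap: [0-2 FREE][3-14 ALLOC][15-20 ALLOC][21-47 FREE]
Op 9: free(c) -> (freed c); heap: [0-14 FREE][15-20 ALLOC][21-47 FREE]
Op 10: e = malloc(4) -> e = 0; heap: [0-3 ALLOC][4-14 FREE][15-20 ALLOC][21-47 FREE]
Free blocks: [11 27] total_free=38 largest=27 -> 100*(38-27)/38 = 1100/38 ≈ 28.947 -> rounds to 29

Answer: 29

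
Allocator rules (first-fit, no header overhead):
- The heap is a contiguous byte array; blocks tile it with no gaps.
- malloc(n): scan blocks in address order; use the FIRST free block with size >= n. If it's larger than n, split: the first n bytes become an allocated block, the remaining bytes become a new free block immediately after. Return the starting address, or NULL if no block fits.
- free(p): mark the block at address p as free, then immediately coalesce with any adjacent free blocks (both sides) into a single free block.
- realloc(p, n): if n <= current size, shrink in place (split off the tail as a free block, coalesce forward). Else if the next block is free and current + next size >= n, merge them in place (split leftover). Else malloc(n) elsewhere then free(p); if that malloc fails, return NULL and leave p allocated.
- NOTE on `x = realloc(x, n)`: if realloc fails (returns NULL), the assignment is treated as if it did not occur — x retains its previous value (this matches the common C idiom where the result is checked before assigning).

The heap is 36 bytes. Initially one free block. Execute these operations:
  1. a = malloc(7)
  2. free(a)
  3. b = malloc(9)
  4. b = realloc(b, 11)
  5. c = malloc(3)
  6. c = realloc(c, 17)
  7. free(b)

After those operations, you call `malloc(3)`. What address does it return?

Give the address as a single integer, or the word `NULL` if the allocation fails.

Answer: 0

Derivation:
Op 1: a = malloc(7) -> a = 0; heap: [0-6 ALLOC][7-35 FREE]
Op 2: free(a) -> (freed a); heap: [0-35 FREE]
Op 3: b = malloc(9) -> b = 0; heap: [0-8 ALLOC][9-35 FREE]
Op 4: b = realloc(b, 11) -> b = 0; heap: [0-10 ALLOC][11-35 FREE]
Op 5: c = malloc(3) -> c = 11; heap: [0-10 ALLOC][11-13 ALLOC][14-35 FREE]
Op 6: c = realloc(c, 17) -> c = 11; heap: [0-10 ALLOC][11-27 ALLOC][28-35 FREE]
Op 7: free(b) -> (freed b); heap: [0-10 FREE][11-27 ALLOC][28-35 FREE]
malloc(3): first-fit scan over [0-10 FREE][11-27 ALLOC][28-35 FREE] -> 0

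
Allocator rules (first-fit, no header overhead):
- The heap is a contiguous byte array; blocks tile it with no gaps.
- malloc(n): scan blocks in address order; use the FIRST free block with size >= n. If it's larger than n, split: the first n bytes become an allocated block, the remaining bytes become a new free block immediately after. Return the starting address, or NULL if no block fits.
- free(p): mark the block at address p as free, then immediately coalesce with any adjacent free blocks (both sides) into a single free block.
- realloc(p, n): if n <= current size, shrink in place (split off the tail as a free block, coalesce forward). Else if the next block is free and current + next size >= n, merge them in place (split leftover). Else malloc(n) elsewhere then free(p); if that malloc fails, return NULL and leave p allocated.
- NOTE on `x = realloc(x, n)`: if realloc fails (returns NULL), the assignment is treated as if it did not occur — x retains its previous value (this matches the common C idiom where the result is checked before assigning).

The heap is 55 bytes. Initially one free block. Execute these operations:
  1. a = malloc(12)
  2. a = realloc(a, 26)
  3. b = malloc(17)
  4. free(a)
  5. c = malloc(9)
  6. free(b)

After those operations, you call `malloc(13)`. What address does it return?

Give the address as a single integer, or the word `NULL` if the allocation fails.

Op 1: a = malloc(12) -> a = 0; heap: [0-11 ALLOC][12-54 FREE]
Op 2: a = realloc(a, 26) -> a = 0; heap: [0-25 ALLOC][26-54 FREE]
Op 3: b = malloc(17) -> b = 26; heap: [0-25 ALLOC][26-42 ALLOC][43-54 FREE]
Op 4: free(a) -> (freed a); heap: [0-25 FREE][26-42 ALLOC][43-54 FREE]
Op 5: c = malloc(9) -> c = 0; heap: [0-8 ALLOC][9-25 FREE][26-42 ALLOC][43-54 FREE]
Op 6: free(b) -> (freed b); heap: [0-8 ALLOC][9-54 FREE]
malloc(13): first-fit scan over [0-8 ALLOC][9-54 FREE] -> 9

Answer: 9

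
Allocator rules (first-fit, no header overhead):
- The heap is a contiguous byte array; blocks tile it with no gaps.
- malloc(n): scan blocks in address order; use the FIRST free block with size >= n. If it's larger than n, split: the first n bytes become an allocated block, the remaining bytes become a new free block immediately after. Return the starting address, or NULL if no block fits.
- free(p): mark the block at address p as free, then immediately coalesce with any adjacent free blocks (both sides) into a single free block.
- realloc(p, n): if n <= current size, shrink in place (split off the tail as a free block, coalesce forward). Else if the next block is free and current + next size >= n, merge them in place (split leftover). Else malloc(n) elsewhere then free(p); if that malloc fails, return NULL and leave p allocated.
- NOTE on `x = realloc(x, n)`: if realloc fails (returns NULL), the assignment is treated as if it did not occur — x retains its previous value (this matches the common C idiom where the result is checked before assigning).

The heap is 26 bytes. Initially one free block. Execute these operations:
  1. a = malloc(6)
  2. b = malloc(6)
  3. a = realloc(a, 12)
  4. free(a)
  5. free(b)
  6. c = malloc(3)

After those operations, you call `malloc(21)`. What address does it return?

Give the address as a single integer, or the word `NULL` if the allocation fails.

Answer: 3

Derivation:
Op 1: a = malloc(6) -> a = 0; heap: [0-5 ALLOC][6-25 FREE]
Op 2: b = malloc(6) -> b = 6; heap: [0-5 ALLOC][6-11 ALLOC][12-25 FREE]
Op 3: a = realloc(a, 12) -> a = 12; heap: [0-5 FREE][6-11 ALLOC][12-23 ALLOC][24-25 FREE]
Op 4: free(a) -> (freed a); heap: [0-5 FREE][6-11 ALLOC][12-25 FREE]
Op 5: free(b) -> (freed b); heap: [0-25 FREE]
Op 6: c = malloc(3) -> c = 0; heap: [0-2 ALLOC][3-25 FREE]
malloc(21): first-fit scan over [0-2 ALLOC][3-25 FREE] -> 3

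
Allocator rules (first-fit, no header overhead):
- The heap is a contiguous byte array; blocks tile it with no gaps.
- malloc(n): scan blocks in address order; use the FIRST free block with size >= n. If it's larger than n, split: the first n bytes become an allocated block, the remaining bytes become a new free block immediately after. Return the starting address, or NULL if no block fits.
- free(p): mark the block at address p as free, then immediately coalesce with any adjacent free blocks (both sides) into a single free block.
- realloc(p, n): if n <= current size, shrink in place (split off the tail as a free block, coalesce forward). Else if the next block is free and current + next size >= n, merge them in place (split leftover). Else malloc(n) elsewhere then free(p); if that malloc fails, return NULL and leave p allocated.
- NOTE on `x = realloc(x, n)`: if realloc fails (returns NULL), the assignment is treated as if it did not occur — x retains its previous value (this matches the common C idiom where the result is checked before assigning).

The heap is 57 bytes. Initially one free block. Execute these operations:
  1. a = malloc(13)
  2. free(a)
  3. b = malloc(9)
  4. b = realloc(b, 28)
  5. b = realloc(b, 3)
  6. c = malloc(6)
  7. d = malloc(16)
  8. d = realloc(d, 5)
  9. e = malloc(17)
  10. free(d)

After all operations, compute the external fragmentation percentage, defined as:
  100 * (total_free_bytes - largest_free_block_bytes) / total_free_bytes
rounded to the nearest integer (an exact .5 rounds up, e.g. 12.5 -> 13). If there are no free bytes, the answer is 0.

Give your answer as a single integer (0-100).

Op 1: a = malloc(13) -> a = 0; heap: [0-12 ALLOC][13-56 FREE]
Op 2: free(a) -> (freed a); heap: [0-56 FREE]
Op 3: b = malloc(9) -> b = 0; heap: [0-8 ALLOC][9-56 FREE]
Op 4: b = realloc(b, 28) -> b = 0; heap: [0-27 ALLOC][28-56 FREE]
Op 5: b = realloc(b, 3) -> b = 0; heap: [0-2 ALLOC][3-56 FREE]
Op 6: c = malloc(6) -> c = 3; heap: [0-2 ALLOC][3-8 ALLOC][9-56 FREE]
Op 7: d = malloc(16) -> d = 9; heap: [0-2 ALLOC][3-8 ALLOC][9-24 ALLOC][25-56 FREE]
Op 8: d = realloc(d, 5) -> d = 9; heap: [0-2 ALLOC][3-8 ALLOC][9-13 ALLOC][14-56 FREE]
Op 9: e = malloc(17) -> e = 14; heap: [0-2 ALLOC][3-8 ALLOC][9-13 ALLOC][14-30 ALLOC][31-56 FREE]
Op 10: free(d) -> (freed d); heap: [0-2 ALLOC][3-8 ALLOC][9-13 FREE][14-30 ALLOC][31-56 FREE]
Free blocks: [5 26] total_free=31 largest=26 -> 100*(31-26)/31 = 500/31 ≈ 16.129 -> rounds to 16

Answer: 16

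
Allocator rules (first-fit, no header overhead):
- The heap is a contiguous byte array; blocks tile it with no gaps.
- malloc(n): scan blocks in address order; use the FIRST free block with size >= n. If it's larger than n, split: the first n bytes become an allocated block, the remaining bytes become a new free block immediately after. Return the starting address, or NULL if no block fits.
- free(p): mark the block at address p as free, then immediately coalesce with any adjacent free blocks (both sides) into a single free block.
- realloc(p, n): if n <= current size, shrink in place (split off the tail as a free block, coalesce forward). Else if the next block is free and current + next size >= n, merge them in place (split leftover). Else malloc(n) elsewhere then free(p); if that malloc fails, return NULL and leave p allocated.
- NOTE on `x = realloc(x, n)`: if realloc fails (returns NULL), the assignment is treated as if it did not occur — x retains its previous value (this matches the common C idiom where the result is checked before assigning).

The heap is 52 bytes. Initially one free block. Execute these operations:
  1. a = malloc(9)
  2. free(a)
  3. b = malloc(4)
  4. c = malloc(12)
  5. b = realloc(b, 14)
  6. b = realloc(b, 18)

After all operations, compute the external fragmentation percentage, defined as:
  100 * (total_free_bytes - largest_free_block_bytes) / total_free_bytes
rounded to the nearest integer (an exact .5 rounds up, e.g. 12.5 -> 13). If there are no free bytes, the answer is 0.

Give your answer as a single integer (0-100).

Answer: 18

Derivation:
Op 1: a = malloc(9) -> a = 0; heap: [0-8 ALLOC][9-51 FREE]
Op 2: free(a) -> (freed a); heap: [0-51 FREE]
Op 3: b = malloc(4) -> b = 0; heap: [0-3 ALLOC][4-51 FREE]
Op 4: c = malloc(12) -> c = 4; heap: [0-3 ALLOC][4-15 ALLOC][16-51 FREE]
Op 5: b = realloc(b, 14) -> b = 16; heap: [0-3 FREE][4-15 ALLOC][16-29 ALLOC][30-51 FREE]
Op 6: b = realloc(b, 18) -> b = 16; heap: [0-3 FREE][4-15 ALLOC][16-33 ALLOC][34-51 FREE]
Free blocks: [4 18] total_free=22 largest=18 -> 100*(22-18)/22 = 400/22 ≈ 18.182 -> rounds to 18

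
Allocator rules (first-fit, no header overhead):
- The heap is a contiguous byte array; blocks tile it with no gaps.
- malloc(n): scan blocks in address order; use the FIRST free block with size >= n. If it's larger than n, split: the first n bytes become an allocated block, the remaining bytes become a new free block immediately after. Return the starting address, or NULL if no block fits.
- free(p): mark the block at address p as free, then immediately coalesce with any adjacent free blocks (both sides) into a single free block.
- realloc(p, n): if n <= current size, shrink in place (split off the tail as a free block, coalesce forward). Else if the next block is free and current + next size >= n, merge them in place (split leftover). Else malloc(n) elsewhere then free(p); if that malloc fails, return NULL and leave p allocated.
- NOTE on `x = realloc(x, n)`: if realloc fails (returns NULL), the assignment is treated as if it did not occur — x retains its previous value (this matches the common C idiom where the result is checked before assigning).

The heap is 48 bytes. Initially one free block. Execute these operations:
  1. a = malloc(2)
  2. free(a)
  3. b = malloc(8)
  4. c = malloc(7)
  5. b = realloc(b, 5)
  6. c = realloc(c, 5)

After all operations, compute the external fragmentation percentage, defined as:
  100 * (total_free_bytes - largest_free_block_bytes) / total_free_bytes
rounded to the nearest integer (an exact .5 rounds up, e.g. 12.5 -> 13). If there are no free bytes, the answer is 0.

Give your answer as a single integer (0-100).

Op 1: a = malloc(2) -> a = 0; heap: [0-1 ALLOC][2-47 FREE]
Op 2: free(a) -> (freed a); heap: [0-47 FREE]
Op 3: b = malloc(8) -> b = 0; heap: [0-7 ALLOC][8-47 FREE]
Op 4: c = malloc(7) -> c = 8; heap: [0-7 ALLOC][8-14 ALLOC][15-47 FREE]
Op 5: b = realloc(b, 5) -> b = 0; heap: [0-4 ALLOC][5-7 FREE][8-14 ALLOC][15-47 FREE]
Op 6: c = realloc(c, 5) -> c = 8; heap: [0-4 ALLOC][5-7 FREE][8-12 ALLOC][13-47 FREE]
Free blocks: [3 35] total_free=38 largest=35 -> 100*(38-35)/38 = 300/38 ≈ 7.895 -> rounds to 8

Answer: 8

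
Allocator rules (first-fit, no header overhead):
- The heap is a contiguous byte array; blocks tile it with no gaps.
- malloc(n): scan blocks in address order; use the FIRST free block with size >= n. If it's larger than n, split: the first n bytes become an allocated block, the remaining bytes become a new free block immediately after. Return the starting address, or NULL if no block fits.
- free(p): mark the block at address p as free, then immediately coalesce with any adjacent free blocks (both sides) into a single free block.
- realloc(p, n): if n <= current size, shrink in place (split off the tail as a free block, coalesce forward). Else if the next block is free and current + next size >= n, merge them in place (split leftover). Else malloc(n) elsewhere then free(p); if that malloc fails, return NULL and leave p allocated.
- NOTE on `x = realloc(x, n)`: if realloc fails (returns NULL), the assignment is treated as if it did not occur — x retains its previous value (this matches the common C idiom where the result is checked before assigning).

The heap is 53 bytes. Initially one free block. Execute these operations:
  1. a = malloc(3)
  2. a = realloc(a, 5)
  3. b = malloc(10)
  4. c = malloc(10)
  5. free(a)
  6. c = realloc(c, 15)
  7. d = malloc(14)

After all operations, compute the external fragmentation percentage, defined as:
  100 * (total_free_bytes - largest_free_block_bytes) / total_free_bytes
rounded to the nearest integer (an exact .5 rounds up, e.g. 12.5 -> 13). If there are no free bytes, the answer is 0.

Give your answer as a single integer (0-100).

Op 1: a = malloc(3) -> a = 0; heap: [0-2 ALLOC][3-52 FREE]
Op 2: a = realloc(a, 5) -> a = 0; heap: [0-4 ALLOC][5-52 FREE]
Op 3: b = malloc(10) -> b = 5; heap: [0-4 ALLOC][5-14 ALLOC][15-52 FREE]
Op 4: c = malloc(10) -> c = 15; heap: [0-4 ALLOC][5-14 ALLOC][15-24 ALLOC][25-52 FREE]
Op 5: free(a) -> (freed a); heap: [0-4 FREE][5-14 ALLOC][15-24 ALLOC][25-52 FREE]
Op 6: c = realloc(c, 15) -> c = 15; heap: [0-4 FREE][5-14 ALLOC][15-29 ALLOC][30-52 FREE]
Op 7: d = malloc(14) -> d = 30; heap: [0-4 FREE][5-14 ALLOC][15-29 ALLOC][30-43 ALLOC][44-52 FREE]
Free blocks: [5 9] total_free=14 largest=9 -> 100*(14-9)/14 = 500/14 ≈ 35.714 -> rounds to 36

Answer: 36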